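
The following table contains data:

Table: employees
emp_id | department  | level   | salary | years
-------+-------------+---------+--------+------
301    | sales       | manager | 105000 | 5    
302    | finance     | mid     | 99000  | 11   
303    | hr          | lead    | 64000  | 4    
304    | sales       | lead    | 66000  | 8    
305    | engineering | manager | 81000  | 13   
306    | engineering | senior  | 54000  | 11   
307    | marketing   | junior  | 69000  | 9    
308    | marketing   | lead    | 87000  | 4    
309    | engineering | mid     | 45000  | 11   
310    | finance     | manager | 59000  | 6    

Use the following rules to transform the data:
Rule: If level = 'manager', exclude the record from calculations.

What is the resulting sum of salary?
484000

Step 1: Identify records where level = 'manager'
Step 2: The excluded records sum to 245000
Step 3: Original total salary = 729000
Step 4: Remaining total = 729000 - 245000 = 484000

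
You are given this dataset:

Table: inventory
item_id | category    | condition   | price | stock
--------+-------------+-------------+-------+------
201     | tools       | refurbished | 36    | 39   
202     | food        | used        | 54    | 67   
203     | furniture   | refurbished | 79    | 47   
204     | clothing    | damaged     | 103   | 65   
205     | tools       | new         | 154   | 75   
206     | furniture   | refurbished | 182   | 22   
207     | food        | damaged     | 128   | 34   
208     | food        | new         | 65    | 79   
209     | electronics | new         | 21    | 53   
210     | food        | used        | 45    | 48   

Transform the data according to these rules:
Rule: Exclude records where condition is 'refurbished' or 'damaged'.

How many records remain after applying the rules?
5

Step 1: Count records to exclude
  - 3 (refurbished) + 2 (damaged) = 5 records
Step 2: Total records: 10
Step 3: Remaining = 10 - 5 = 5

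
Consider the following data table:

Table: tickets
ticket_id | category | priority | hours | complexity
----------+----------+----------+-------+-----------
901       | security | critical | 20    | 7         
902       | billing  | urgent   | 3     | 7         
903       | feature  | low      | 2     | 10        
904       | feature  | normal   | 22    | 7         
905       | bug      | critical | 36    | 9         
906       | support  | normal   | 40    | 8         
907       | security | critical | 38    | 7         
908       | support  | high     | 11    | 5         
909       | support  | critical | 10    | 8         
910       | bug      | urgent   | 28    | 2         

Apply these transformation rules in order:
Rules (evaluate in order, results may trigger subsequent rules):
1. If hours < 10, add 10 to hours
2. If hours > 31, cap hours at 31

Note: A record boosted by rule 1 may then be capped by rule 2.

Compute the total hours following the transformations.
209

Step 1: Apply rule 1 to records with hours < 10
  - 2 records get bonus of 10
  - Of these, 0 records then exceed 31 and get capped
Step 2: Apply rule 2 to records with hours > 31
  - 3 records (original) are capped
Step 3: Calculate final sum = 209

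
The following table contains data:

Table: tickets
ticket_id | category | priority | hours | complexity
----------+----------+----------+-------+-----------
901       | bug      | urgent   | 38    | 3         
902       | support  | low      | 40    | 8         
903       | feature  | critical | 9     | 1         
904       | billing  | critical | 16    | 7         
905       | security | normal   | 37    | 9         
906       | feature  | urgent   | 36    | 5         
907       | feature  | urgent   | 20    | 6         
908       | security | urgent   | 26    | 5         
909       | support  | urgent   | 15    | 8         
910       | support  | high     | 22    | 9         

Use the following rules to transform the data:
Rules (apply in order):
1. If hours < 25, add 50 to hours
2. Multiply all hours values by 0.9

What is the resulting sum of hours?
458.1

Step 1: Apply Rule 1 - Add 50 to records with hours < 25
  - 5 records affected: 82 + (5 × 50) = 332
  - Unaffected records: 177
  - Sum after Rule 1: 509
Step 2: Apply Rule 2 - Multiply all by 0.9
  - 509 × 0.9 = 458.1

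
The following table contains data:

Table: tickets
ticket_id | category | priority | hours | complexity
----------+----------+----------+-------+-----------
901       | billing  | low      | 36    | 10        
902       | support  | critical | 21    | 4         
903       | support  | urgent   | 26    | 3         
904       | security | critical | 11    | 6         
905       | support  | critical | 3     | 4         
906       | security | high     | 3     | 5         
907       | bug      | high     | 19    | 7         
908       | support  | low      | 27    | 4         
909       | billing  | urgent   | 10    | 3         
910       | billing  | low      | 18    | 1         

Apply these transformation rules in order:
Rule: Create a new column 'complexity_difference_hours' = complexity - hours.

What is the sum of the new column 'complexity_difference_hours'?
-127

Step 1: For each record, compute complexity - hours
Example calculations:
  10 - 36 = -26
  4 - 21 = -17
  3 - 26 = -23
  ...
Step 2: Sum all derived values
Step 3: Total = -127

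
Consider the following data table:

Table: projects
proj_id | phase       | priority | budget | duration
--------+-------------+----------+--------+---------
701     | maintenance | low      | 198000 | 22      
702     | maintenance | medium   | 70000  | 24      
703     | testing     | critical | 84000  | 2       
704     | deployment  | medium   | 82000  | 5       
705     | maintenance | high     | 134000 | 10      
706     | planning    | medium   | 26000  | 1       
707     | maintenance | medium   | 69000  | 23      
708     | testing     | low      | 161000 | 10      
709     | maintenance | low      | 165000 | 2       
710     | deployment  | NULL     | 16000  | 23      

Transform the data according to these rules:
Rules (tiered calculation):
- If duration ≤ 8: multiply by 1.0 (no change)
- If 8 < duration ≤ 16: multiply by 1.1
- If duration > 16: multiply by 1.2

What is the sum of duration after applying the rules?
142.4

Step 1: Tier 1 (duration ≤ 8): 4 records, sum = 10 × 1.0 = 10.0
Step 2: Tier 2 (8 < duration ≤ 16): 2 records, sum = 20 × 1.1 = 22.0
Step 3: Tier 3 (duration > 16): 4 records, sum = 92 × 1.2 = 110.4
Step 4: Final sum = 10.0 + 22.0 + 110.4 = 142.4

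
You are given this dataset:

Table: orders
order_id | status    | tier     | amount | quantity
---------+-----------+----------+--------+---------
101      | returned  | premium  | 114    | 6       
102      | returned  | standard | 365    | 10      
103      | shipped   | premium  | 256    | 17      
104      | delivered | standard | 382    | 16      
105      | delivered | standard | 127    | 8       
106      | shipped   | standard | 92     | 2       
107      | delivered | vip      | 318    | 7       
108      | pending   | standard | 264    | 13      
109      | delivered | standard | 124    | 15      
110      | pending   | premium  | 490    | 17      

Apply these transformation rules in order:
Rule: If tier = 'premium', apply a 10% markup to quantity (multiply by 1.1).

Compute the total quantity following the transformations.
115.0

Step 1: Records with tier = 'premium' have total quantity = 40
Step 2: Apply multiplier: 40 × 1.1 = 44.0
Step 3: Other records total: 71
Step 4: Final sum = 44.0 + 71 = 115.0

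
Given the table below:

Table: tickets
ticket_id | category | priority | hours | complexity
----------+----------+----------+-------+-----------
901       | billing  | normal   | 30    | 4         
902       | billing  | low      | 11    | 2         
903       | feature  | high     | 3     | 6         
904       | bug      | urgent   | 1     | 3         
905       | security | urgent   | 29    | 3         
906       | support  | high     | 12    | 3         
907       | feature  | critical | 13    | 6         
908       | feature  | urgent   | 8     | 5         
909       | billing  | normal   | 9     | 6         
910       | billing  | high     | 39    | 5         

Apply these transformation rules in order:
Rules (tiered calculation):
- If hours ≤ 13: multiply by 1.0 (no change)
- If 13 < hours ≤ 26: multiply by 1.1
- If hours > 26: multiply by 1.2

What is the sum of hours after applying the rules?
174.6

Step 1: Tier 1 (hours ≤ 13): 7 records, sum = 57 × 1.0 = 57.0
Step 2: Tier 2 (13 < hours ≤ 26): 0 records, sum = 0 × 1.1 = 0.0
Step 3: Tier 3 (hours > 26): 3 records, sum = 98 × 1.2 = 117.6
Step 4: Final sum = 57.0 + 0.0 + 117.6 = 174.6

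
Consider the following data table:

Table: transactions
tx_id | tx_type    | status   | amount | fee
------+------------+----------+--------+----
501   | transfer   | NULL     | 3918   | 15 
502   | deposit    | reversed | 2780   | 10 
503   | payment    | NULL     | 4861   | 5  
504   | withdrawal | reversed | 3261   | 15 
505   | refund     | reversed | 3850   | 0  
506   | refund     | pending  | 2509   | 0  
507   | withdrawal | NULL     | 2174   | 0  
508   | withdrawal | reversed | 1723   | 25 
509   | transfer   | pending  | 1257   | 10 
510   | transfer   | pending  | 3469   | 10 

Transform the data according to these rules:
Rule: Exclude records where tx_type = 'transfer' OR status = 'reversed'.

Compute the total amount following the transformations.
9544

Step 1: Find records where tx_type = 'transfer' OR status = 'reversed'
Step 2: 7 records match, summing to 20258
Step 3: Original sum: 29802
Step 4: Remaining sum = 29802 - 20258 = 9544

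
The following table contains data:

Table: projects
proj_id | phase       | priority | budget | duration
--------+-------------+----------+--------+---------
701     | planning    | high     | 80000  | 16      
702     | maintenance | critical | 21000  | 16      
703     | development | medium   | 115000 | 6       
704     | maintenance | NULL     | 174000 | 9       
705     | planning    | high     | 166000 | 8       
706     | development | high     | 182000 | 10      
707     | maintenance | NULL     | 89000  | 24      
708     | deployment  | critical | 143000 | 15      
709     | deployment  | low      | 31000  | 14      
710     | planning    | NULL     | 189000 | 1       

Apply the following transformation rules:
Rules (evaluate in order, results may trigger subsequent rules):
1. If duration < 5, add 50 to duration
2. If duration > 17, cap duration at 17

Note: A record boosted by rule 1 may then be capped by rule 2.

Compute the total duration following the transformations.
128

Step 1: Apply rule 1 to records with duration < 5
  - 1 records get bonus of 50
  - Of these, 1 records then exceed 17 and get capped
Step 2: Apply rule 2 to records with duration > 17
  - 1 records (original) are capped
Step 3: Calculate final sum = 128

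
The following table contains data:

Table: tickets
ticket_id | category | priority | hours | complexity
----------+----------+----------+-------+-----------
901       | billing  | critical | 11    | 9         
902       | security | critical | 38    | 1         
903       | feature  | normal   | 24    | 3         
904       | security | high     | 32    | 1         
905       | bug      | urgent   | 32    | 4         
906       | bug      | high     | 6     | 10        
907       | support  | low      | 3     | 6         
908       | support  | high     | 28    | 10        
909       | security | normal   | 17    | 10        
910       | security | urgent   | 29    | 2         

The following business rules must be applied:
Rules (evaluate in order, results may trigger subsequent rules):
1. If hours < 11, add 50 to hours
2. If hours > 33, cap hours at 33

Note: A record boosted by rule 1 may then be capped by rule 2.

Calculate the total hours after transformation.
272

Step 1: Apply rule 1 to records with hours < 11
  - 2 records get bonus of 50
  - Of these, 2 records then exceed 33 and get capped
Step 2: Apply rule 2 to records with hours > 33
  - 1 records (original) are capped
Step 3: Calculate final sum = 272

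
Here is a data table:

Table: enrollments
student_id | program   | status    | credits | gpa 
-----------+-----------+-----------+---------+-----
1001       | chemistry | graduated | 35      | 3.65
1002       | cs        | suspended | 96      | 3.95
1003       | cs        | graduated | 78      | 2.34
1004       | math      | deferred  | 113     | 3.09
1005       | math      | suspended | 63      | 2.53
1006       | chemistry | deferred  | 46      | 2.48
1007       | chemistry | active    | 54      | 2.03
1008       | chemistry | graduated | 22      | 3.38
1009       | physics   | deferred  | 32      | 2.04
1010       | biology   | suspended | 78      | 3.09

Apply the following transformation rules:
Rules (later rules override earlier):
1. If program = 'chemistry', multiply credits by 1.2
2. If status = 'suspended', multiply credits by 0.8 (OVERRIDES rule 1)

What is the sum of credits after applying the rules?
601.0

Step 1: Rule 2 takes priority for records with status = 'suspended'
  - 3 records: 237 × 0.8 = 189.6
Step 2: Rule 1 applies to remaining records with program = 'chemistry'
  - 4 records: 157 × 1.2 = 188.4
Step 3: Other records unchanged: 223
Step 4: Final sum = 189.6 + 188.4 + 223 = 601.0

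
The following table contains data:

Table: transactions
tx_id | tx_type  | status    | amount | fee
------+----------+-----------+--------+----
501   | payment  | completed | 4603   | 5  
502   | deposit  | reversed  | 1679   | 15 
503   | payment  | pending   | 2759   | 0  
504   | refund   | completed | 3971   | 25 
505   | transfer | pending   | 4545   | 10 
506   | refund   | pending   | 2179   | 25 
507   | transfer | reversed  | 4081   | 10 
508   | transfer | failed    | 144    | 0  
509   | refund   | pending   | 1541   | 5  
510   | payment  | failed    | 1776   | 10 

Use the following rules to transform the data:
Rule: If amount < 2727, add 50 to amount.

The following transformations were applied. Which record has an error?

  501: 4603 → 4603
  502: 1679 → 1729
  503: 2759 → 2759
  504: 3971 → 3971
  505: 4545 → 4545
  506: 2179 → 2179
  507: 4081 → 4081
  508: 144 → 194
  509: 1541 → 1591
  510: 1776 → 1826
Record 506 has an error. The correct transformed value should be 2229, not 2179.

Step 1: Check each record against the rule
Step 2: Record 506 has amount = 2179
Step 3: Since 2179 < 2727, the bonus should have been applied
Step 4: Correct value = 2229, but claimed value = 2179
Conclusion: Record 506 has the error.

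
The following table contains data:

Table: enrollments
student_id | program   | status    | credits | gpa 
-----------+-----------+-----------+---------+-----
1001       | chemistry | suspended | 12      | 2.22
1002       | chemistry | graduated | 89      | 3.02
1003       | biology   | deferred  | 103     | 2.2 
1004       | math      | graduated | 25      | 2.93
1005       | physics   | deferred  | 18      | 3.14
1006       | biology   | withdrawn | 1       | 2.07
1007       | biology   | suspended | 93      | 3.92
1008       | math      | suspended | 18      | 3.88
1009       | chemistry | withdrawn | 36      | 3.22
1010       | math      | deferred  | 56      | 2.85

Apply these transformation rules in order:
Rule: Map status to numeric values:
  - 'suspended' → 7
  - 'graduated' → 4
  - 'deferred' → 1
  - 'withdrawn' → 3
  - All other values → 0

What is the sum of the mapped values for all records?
38

Step 1: Apply mapping to each record
Step 2: Count by status:
  'suspended': 3 records × 7 = 21
  'graduated': 2 records × 4 = 8
  'deferred': 3 records × 1 = 3
  'withdrawn': 2 records × 3 = 6
Step 3: Sum all mapped values = 38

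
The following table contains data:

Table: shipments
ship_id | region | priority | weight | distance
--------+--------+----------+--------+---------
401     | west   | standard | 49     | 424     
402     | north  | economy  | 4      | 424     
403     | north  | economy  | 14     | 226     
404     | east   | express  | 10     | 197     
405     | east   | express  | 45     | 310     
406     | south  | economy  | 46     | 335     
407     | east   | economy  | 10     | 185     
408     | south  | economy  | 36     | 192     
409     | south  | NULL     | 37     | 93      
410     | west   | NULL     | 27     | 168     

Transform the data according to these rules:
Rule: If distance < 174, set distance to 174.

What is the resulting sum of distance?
2641

Step 1: 2 records have distance < 174
Step 2: These records originally summed to 261
Step 3: After setting to minimum: 2 × 174 = 348
Step 4: Unaffected records sum: 2293
Step 5: Final sum = 348 + 2293 = 2641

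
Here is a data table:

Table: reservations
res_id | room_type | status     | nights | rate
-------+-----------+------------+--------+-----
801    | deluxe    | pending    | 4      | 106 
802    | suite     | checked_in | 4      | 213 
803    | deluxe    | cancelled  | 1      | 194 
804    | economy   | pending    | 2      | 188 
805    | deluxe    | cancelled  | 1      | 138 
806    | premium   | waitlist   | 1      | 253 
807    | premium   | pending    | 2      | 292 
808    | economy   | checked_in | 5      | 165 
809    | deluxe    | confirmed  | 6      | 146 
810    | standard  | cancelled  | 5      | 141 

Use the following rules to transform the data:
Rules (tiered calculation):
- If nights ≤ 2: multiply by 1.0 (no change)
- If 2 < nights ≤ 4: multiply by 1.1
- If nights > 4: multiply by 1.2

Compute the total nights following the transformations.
35.0

Step 1: Tier 1 (nights ≤ 2): 5 records, sum = 7 × 1.0 = 7.0
Step 2: Tier 2 (2 < nights ≤ 4): 2 records, sum = 8 × 1.1 = 8.8
Step 3: Tier 3 (nights > 4): 3 records, sum = 16 × 1.2 = 19.2
Step 4: Final sum = 7.0 + 8.8 + 19.2 = 35.0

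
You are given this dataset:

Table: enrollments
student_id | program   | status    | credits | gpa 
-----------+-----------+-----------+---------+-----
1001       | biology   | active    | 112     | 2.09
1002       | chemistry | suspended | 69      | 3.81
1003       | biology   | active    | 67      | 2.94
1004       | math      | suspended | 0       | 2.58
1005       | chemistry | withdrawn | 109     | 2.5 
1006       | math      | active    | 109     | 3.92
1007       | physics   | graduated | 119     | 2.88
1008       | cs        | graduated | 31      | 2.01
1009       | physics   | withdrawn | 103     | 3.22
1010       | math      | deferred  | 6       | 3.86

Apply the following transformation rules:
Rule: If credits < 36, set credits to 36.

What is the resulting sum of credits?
796

Step 1: 3 records have credits < 36
Step 2: These records originally summed to 37
Step 3: After setting to minimum: 3 × 36 = 108
Step 4: Unaffected records sum: 688
Step 5: Final sum = 108 + 688 = 796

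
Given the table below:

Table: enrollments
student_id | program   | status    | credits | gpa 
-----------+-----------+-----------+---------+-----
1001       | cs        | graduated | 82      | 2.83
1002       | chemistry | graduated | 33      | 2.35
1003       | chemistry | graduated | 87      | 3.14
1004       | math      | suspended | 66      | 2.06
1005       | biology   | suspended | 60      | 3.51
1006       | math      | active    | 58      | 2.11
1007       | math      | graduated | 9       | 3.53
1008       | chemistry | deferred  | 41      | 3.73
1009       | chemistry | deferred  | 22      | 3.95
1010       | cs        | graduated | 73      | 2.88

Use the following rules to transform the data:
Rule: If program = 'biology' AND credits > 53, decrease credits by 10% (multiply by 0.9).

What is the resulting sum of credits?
525.0

Step 1: Find records where program = 'biology' AND credits > 53
Step 2: 1 records match, summing to 60
Step 3: After multiplier: 60 × 0.9 = 54.0
Step 4: Unaffected records sum: 471
Step 5: Final sum = 54.0 + 471 = 525.0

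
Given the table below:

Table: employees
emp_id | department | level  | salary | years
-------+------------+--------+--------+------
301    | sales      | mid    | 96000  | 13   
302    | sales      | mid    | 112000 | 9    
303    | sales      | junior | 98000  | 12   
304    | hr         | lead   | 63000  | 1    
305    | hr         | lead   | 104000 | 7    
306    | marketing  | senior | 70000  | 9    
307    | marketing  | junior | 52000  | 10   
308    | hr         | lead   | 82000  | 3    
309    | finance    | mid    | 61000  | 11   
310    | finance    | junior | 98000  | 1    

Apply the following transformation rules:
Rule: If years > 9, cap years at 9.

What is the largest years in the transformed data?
9

Step 1: Original maximum years = 13
Step 2: Apply cap at 9
Step 3: 4 records had years > 9 and were capped
Step 4: Maximum after transformation = 9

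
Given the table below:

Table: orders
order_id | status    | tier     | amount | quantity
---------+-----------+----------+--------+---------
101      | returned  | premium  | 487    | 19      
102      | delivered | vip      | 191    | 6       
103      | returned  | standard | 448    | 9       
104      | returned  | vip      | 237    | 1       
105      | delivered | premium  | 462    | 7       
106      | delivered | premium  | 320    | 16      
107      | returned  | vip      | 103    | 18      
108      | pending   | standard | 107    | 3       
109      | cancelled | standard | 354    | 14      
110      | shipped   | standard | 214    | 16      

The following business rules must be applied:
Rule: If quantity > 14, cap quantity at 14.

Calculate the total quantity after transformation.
96

Step 1: 4 records have quantity > 14
Step 2: These records originally summed to 69
Step 3: After capping: 4 × 14 = 56
Step 4: Unaffected records sum: 40
Step 5: Final sum = 56 + 40 = 96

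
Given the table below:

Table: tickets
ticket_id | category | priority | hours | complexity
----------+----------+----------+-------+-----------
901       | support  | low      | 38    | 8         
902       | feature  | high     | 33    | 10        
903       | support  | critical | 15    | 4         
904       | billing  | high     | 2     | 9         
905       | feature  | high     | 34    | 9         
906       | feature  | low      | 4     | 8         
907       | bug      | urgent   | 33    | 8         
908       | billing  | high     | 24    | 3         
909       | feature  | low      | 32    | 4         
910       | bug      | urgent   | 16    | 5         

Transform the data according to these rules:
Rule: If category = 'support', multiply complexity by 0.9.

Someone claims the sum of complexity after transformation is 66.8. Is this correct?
Yes, the result is correct.

Step 1: Calculate the correct sum after transformation
Step 2: Apply multiplier 0.9 to records where category = 'support'
Step 3: Correct result = 66.8
Step 4: Claimed result = 66.8
Step 5: 66.8 = 66.8 ✓
Conclusion: The claimed result is correct.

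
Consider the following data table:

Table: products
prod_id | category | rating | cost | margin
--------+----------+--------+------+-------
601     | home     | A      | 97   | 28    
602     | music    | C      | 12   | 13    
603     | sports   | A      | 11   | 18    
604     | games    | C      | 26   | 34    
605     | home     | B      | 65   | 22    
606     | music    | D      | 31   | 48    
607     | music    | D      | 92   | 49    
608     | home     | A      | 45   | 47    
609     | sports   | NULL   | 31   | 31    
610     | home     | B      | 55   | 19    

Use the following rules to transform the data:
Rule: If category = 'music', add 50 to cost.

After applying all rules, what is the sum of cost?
615

Step 1: Count records where category = 'music': 3
Step 2: Total bonus added: 3 × 50 = 150
Step 3: Original sum of cost: 465
Step 4: Final sum = 465 + 150 = 615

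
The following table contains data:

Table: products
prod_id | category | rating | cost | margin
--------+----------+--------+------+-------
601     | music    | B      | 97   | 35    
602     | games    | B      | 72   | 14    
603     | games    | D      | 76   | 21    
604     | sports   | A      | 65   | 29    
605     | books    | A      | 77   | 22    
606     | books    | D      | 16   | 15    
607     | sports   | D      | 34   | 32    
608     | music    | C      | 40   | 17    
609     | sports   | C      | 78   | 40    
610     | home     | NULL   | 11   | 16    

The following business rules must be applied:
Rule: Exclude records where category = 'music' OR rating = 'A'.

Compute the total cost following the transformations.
287

Step 1: Find records where category = 'music' OR rating = 'A'
Step 2: 4 records match, summing to 279
Step 3: Original sum: 566
Step 4: Remaining sum = 566 - 279 = 287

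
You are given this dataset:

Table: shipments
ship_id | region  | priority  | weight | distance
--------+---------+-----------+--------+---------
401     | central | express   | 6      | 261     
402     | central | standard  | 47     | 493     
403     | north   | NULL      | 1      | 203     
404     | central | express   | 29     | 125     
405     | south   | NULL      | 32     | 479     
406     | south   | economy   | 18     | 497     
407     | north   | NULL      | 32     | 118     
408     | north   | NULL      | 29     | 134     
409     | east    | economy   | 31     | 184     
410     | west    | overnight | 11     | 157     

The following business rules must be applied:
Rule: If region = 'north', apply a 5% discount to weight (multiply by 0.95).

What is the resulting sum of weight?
232.9

Step 1: Records with region = 'north' have total weight = 62
Step 2: Apply multiplier: 62 × 0.95 = 58.9
Step 3: Other records total: 174
Step 4: Final sum = 58.9 + 174 = 232.9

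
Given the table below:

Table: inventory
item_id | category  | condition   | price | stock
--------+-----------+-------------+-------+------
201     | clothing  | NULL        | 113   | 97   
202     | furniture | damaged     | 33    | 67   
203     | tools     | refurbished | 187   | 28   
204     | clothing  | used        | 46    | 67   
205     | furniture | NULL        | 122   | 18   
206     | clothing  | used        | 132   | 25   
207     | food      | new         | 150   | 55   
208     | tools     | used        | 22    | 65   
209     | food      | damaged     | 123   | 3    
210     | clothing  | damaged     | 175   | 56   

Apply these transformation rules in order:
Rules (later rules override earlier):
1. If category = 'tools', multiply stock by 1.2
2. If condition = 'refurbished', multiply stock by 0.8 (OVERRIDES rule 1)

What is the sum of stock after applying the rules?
488.4

Step 1: Rule 2 takes priority for records with condition = 'refurbished'
  - 1 records: 28 × 0.8 = 22.4
Step 2: Rule 1 applies to remaining records with category = 'tools'
  - 1 records: 65 × 1.2 = 78.0
Step 3: Other records unchanged: 388
Step 4: Final sum = 22.4 + 78.0 + 388 = 488.4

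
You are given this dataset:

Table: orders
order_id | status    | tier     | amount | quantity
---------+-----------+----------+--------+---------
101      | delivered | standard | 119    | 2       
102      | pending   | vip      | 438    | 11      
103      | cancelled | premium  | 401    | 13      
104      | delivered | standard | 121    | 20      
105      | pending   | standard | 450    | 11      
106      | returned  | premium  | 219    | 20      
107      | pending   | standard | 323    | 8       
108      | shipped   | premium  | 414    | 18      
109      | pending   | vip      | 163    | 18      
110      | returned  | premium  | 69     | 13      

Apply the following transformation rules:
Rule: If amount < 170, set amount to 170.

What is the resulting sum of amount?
2925

Step 1: 4 records have amount < 170
Step 2: These records originally summed to 472
Step 3: After setting to minimum: 4 × 170 = 680
Step 4: Unaffected records sum: 2245
Step 5: Final sum = 680 + 2245 = 2925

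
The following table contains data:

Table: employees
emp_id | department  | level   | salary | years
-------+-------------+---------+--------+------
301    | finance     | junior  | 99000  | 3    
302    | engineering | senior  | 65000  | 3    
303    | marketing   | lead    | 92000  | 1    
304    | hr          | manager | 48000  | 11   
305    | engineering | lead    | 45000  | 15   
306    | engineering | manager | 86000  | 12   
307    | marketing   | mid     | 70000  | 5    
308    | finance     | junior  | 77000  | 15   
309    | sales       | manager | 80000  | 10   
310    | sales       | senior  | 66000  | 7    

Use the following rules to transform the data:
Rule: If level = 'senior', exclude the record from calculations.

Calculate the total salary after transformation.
597000

Step 1: Identify records where level = 'senior'
Step 2: The excluded records sum to 131000
Step 3: Original total salary = 728000
Step 4: Remaining total = 728000 - 131000 = 597000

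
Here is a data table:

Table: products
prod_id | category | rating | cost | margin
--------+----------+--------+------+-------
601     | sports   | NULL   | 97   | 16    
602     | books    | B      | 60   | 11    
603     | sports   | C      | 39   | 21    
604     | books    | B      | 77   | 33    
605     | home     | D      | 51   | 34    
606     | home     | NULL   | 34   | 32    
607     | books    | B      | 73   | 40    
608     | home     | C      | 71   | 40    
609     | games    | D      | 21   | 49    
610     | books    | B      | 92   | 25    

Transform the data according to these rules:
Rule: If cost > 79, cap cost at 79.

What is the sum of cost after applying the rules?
584

Step 1: 2 records have cost > 79
Step 2: These records originally summed to 189
Step 3: After capping: 2 × 79 = 158
Step 4: Unaffected records sum: 426
Step 5: Final sum = 158 + 426 = 584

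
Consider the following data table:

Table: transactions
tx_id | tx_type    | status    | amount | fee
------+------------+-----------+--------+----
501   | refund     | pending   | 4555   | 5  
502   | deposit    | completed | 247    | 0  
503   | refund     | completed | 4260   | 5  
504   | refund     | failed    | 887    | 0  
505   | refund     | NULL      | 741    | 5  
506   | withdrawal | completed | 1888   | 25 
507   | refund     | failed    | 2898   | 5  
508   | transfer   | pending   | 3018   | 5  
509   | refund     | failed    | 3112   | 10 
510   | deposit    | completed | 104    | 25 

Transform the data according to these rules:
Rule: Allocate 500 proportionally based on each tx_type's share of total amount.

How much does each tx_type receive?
deposit: 8.08, refund: 378.93, transfer: 69.51, withdrawal: 43.48

Step 1: Calculate total amount = 21710
Step 2: Calculate each tx_type's proportion:
  deposit: 351/21710 = 1.62% → 8.08
  refund: 16453/21710 = 75.79% → 378.93
  transfer: 3018/21710 = 13.90% → 69.51
  withdrawal: 1888/21710 = 8.70% → 43.48
Step 3: Verify: sum of allocations ≈ 500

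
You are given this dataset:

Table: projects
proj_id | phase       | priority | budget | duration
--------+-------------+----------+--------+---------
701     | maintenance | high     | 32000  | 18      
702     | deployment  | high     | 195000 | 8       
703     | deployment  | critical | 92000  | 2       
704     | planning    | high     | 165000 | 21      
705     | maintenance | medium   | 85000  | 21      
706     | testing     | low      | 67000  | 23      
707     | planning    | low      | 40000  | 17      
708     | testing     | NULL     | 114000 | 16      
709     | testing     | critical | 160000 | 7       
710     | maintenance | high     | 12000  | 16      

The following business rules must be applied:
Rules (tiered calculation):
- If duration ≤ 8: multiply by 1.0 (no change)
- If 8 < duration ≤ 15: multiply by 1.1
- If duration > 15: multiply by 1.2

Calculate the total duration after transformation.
175.4

Step 1: Tier 1 (duration ≤ 8): 3 records, sum = 17 × 1.0 = 17.0
Step 2: Tier 2 (8 < duration ≤ 15): 0 records, sum = 0 × 1.1 = 0.0
Step 3: Tier 3 (duration > 15): 7 records, sum = 132 × 1.2 = 158.4
Step 4: Final sum = 17.0 + 0.0 + 158.4 = 175.4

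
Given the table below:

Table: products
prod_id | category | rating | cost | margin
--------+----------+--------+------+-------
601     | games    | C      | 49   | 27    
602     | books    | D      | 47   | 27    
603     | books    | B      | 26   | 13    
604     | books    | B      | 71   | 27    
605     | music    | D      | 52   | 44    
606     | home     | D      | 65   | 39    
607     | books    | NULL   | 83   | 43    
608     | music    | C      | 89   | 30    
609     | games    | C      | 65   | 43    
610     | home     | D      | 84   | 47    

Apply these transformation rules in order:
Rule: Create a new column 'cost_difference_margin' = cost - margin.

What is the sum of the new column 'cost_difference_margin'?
291

Step 1: For each record, compute cost - margin
Example calculations:
  49 - 27 = 22
  47 - 27 = 20
  26 - 13 = 13
  ...
Step 2: Sum all derived values
Step 3: Total = 291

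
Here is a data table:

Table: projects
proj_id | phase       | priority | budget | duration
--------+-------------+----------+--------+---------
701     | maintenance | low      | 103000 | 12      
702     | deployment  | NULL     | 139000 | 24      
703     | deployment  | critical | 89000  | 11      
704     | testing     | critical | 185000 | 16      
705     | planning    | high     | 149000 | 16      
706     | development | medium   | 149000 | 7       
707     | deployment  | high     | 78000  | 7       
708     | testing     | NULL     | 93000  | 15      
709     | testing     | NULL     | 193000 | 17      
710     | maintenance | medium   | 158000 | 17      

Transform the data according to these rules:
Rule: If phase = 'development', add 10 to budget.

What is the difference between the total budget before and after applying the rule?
10

Step 1: Original sum of budget = 1336000
Step 2: 1 records have phase = 'development'
Step 3: Each affected record changes by 10
Step 4: Total change = 1 × 10 = 10
Step 5: New sum = 1336000 + 10 = 1336010
Step 6: Difference = |1336010 - 1336000| = 10
        (Sum increased by 10)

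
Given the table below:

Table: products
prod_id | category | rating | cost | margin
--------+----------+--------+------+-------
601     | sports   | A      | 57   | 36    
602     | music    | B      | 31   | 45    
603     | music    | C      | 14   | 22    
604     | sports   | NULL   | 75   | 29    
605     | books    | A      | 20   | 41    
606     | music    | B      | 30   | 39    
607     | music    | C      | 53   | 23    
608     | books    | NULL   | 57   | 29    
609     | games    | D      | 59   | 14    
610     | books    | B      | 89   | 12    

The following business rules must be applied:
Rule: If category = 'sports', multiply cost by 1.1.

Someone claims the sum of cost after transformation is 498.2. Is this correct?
Yes, the result is correct.

Step 1: Calculate the correct sum after transformation
Step 2: Apply multiplier 1.1 to records where category = 'sports'
Step 3: Correct result = 498.2
Step 4: Claimed result = 498.2
Step 5: 498.2 = 498.2 ✓
Conclusion: The claimed result is correct.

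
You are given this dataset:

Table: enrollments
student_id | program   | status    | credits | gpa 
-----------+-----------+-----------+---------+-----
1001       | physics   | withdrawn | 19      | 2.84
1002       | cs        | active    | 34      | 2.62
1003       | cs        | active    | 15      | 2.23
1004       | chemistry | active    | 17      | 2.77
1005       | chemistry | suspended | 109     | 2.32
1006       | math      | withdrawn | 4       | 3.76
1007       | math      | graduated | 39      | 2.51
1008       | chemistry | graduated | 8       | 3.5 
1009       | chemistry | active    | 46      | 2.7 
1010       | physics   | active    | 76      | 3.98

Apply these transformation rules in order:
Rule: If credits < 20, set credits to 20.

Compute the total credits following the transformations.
404

Step 1: 5 records have credits < 20
Step 2: These records originally summed to 63
Step 3: After setting to minimum: 5 × 20 = 100
Step 4: Unaffected records sum: 304
Step 5: Final sum = 100 + 304 = 404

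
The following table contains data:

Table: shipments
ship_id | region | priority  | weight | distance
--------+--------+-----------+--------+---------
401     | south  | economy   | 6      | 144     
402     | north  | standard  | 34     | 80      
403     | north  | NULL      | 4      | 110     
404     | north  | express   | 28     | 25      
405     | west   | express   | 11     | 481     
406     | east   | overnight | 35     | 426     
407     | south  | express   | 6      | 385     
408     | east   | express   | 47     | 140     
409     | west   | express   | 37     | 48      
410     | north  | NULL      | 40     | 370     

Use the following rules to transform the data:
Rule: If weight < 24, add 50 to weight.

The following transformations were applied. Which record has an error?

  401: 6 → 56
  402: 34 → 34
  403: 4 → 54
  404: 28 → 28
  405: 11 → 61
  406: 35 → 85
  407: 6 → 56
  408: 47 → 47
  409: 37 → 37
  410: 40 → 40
Record 406 has an error. The correct transformed value should be 35, not 85.

Step 1: Check each record against the rule
Step 2: Record 406 has weight = 35
Step 3: Since 35 >= 24, the bonus should not have been applied
Step 4: Correct value = 35, but claimed value = 85
Conclusion: Record 406 has the error.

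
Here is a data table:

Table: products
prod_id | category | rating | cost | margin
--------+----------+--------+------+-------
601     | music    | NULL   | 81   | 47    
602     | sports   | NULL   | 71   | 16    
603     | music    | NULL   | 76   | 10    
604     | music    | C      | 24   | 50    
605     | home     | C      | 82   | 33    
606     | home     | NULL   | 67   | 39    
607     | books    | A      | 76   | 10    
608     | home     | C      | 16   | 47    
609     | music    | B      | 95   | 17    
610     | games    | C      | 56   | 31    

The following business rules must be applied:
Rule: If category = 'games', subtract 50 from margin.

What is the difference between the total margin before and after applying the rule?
50

Step 1: Original sum of margin = 300
Step 2: 1 records have category = 'games'
Step 3: Each affected record changes by -50
Step 4: Total change = 1 × -50 = -50
Step 5: New sum = 300 + -50 = 250
Step 6: Difference = |250 - 300| = 50
        (Sum decreased by 50)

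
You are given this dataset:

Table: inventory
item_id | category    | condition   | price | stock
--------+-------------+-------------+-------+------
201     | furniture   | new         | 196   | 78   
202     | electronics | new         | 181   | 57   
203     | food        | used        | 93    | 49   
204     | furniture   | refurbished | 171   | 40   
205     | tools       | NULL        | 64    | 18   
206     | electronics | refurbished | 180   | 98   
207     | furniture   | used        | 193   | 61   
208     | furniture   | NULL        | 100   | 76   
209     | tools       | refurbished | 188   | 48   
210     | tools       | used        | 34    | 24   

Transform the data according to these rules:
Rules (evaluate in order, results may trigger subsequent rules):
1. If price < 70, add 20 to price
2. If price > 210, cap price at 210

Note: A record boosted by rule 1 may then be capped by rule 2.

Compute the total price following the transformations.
1440

Step 1: Apply rule 1 to records with price < 70
  - 2 records get bonus of 20
  - Of these, 0 records then exceed 210 and get capped
Step 2: Apply rule 2 to records with price > 210
  - 0 records (original) are capped
Step 3: Calculate final sum = 1440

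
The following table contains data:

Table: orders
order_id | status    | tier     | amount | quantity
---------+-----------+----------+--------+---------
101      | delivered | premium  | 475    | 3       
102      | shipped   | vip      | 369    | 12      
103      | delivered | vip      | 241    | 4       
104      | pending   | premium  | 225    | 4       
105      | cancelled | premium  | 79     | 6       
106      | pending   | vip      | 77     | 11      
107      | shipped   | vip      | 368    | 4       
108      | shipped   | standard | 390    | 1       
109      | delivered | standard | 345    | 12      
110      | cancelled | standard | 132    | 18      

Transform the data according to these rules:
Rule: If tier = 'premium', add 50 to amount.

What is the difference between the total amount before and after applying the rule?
150

Step 1: Original sum of amount = 2701
Step 2: 3 records have tier = 'premium'
Step 3: Each affected record changes by 50
Step 4: Total change = 3 × 50 = 150
Step 5: New sum = 2701 + 150 = 2851
Step 6: Difference = |2851 - 2701| = 150
        (Sum increased by 150)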